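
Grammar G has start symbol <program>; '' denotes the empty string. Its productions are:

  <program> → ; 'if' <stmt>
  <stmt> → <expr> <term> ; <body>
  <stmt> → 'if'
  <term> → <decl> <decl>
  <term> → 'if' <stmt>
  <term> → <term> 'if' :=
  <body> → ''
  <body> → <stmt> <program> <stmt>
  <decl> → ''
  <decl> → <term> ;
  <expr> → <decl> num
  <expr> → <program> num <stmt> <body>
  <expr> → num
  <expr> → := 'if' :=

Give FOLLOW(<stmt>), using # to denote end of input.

In <program> → ; 'if' <stmt>: <stmt> is at the end, add FOLLOW(<program>) = { #, 'if', :=, ;, num }.
In <term> → 'if' <stmt>: <stmt> is at the end, add FOLLOW(<term>) = { 'if', ; }.
In <body> → <stmt> <program> <stmt>: add FIRST(<program> <stmt>) = { ; }.
In <body> → <stmt> <program> <stmt>: <stmt> is at the end, add FOLLOW(<body>) = { #, 'if', :=, ;, num }.
In <expr> → <program> num <stmt> <body>: add FIRST(<body>)\{''} = { 'if', :=, ;, num }.
  Since <body> is nullable, also add FOLLOW(<expr>) = { 'if', ; }.
Union: FOLLOW(<stmt>) = { #, 'if', :=, ;, num }.

{ #, 'if', :=, ;, num }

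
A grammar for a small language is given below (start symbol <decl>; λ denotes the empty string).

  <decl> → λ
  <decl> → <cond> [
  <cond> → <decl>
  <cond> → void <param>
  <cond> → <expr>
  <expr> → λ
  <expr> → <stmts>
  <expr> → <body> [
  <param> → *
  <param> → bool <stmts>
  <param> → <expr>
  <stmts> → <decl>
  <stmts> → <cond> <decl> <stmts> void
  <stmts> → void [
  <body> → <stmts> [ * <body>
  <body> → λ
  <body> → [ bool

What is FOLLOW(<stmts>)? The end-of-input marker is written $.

{ [, void }

In <expr> → <stmts>: <stmts> is at the end, add FOLLOW(<expr>) = { [, void }.
In <param> → bool <stmts>: <stmts> is at the end, add FOLLOW(<param>) = { [, void }.
In <stmts> → <cond> <decl> <stmts> void: add FIRST(void) = { void }.
In <body> → <stmts> [ * <body>: add FIRST([ * <body>) = { [ }.
Union: FOLLOW(<stmts>) = { [, void }.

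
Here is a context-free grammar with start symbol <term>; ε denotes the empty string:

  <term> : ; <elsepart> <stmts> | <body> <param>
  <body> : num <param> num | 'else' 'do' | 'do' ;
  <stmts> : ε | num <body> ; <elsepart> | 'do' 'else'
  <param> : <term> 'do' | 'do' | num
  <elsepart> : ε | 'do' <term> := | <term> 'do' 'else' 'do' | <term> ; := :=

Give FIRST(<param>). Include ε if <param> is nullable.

{ 'do', 'else', ;, num }

From <param> : <term> 'do': add FIRST(<term>) = { 'do', 'else', ;, num }.
<param> : 'do' contributes {'do'}.
<param> : num contributes {num}.
Union: FIRST(<param>) = { 'do', 'else', ;, num }.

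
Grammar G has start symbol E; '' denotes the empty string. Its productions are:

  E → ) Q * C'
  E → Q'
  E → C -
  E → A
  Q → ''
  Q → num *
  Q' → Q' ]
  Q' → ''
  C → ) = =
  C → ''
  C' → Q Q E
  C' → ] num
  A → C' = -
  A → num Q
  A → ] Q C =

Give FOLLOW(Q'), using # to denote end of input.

{ #, =, ] }

In E → Q': Q' is at the end, add FOLLOW(E) = { #, = }.
In Q' → Q' ]: add FIRST(]) = { ] }.
Union: FOLLOW(Q') = { #, =, ] }.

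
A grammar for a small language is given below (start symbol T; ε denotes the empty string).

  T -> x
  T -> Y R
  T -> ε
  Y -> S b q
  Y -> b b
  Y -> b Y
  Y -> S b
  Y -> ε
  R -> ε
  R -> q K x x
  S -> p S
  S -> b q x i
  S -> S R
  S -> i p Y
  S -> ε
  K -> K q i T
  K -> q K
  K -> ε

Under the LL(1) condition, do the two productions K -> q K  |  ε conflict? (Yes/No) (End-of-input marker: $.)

Yes

FIRST(q K) = { q } and FIRST(ε) = { ε }.
The second alternative is nullable and FOLLOW(K) = { q, x } shares q with FIRST of the first — conflict.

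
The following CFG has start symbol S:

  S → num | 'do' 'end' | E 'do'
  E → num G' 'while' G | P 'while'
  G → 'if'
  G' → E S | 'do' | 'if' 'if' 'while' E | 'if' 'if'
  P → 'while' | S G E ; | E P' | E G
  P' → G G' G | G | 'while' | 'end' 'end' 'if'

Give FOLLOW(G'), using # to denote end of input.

{ 'if', 'while' }

In E → num G' 'while' G: add FIRST('while' G) = { 'while' }.
In P' → G G' G: add FIRST(G) = { 'if' }.
Union: FOLLOW(G') = { 'if', 'while' }.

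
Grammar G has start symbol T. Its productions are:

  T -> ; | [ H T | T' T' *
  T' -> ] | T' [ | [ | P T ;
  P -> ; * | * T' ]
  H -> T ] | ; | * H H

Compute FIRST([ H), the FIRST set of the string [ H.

[ is a terminal; add {[} and stop.

{ [ }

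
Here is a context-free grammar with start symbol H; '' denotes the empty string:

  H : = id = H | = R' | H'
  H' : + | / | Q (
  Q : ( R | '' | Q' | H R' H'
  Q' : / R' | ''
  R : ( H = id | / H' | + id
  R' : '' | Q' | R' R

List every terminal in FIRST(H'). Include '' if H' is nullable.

{ (, +, /, = }

H' : + contributes {+}.
H' : / contributes {/}.
From H' : Q (: Q nullable, take FIRST(Q) ∪ {(} = { (, +, /, = }.
Union: FIRST(H') = { (, +, /, = }.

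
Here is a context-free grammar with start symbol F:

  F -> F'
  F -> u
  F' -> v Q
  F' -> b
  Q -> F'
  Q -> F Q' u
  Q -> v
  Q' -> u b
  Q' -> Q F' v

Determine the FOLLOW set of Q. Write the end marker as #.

{ #, b, u, v }

In F' -> v Q: Q is at the end, add FOLLOW(F') = { #, b, u, v }.
In Q' -> Q F' v: add FIRST(F' v) = { b, v }.
Union: FOLLOW(Q) = { #, b, u, v }.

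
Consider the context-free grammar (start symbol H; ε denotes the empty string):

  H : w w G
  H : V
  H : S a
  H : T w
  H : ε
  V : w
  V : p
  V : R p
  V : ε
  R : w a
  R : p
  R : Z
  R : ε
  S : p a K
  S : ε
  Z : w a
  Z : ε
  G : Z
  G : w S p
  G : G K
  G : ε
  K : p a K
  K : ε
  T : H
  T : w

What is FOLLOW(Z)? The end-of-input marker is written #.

{ #, p, w }

In R : Z: Z is at the end, add FOLLOW(R) = { p }.
In G : Z: Z is at the end, add FOLLOW(G) = { #, p, w }.
Union: FOLLOW(Z) = { #, p, w }.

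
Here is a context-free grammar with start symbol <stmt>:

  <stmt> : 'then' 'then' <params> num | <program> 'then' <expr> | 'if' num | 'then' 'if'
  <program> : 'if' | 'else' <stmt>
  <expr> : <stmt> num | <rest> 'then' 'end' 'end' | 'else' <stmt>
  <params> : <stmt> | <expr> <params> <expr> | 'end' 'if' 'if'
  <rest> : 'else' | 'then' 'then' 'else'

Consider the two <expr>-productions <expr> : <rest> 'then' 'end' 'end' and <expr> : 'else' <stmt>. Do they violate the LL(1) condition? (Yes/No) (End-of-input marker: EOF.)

Yes

FIRST(<rest> 'then' 'end' 'end') = { 'else', 'then' } and FIRST('else' <stmt>) = { 'else' }.
Both contain 'else', so the two alternatives are not disjoint — LL(1) conflict.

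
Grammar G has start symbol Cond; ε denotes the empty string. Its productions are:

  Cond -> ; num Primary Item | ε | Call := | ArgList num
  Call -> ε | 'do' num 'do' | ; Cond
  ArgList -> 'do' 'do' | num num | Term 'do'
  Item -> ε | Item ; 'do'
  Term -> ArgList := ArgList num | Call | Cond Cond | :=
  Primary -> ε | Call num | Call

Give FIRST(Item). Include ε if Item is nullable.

Item -> ε contributes ε.
From Item -> Item ; 'do': Item nullable, take FIRST(Item) ∪ {;} = { ; }.
Union: FIRST(Item) = { ;, ε }.

{ ;, ε }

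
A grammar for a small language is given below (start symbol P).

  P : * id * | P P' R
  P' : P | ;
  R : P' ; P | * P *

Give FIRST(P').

From P' : P: add FIRST(P) = { * }.
P' : ; contributes {;}.
Union: FIRST(P') = { *, ; }.

{ *, ; }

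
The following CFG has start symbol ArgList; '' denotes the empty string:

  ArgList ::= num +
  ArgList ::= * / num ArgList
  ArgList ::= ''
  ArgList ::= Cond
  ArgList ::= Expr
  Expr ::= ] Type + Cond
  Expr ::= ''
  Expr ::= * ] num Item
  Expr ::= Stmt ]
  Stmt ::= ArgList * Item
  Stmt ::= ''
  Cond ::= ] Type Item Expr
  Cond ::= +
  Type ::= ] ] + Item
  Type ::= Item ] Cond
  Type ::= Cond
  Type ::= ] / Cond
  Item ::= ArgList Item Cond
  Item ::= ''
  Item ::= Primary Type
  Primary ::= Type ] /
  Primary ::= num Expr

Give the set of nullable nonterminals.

Directly nullable (have an ''-production): ArgList, Expr, Stmt, Item.
No other nonterminal has a production whose RHS symbols are all nullable.

{ ArgList, Expr, Item, Stmt }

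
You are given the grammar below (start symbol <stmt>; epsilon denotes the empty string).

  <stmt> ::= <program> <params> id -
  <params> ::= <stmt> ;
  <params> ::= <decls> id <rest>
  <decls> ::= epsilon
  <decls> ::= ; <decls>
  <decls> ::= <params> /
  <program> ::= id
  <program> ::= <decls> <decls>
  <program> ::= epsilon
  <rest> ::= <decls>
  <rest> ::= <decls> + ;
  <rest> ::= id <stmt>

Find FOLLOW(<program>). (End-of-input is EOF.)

{ ;, id }

In <stmt> ::= <program> <params> id -: add FIRST(<params> id -) = { ;, id }.
Union: FOLLOW(<program>) = { ;, id }.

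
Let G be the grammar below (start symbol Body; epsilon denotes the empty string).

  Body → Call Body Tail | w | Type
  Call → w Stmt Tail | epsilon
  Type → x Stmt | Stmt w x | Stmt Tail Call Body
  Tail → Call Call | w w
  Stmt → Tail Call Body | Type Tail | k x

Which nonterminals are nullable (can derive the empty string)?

Directly nullable (have an epsilon-production): Call.
Tail → Call Call with every symbol nullable, so Tail is nullable.
No other nonterminal has a production whose RHS symbols are all nullable.

{ Call, Tail }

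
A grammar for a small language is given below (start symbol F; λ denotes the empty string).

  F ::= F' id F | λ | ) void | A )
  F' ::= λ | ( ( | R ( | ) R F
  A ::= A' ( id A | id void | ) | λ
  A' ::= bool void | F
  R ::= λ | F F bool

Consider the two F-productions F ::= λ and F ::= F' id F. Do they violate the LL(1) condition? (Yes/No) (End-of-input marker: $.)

Yes

FIRST(λ) = { λ } and FIRST(F' id F) = { (, ), bool, id }.
The first alternative is nullable and FOLLOW(F) = { $, (, ), bool, id } shares ( with FIRST of the second — conflict.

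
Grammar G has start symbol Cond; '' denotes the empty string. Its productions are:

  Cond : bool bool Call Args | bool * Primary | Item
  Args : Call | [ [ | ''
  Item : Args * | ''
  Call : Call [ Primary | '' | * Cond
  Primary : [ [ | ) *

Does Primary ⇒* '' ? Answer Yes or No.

Nullable nonterminals: Args, Call, Cond, Item.
No production of Primary has an RHS whose symbols are all nullable, so Primary is not nullable.

No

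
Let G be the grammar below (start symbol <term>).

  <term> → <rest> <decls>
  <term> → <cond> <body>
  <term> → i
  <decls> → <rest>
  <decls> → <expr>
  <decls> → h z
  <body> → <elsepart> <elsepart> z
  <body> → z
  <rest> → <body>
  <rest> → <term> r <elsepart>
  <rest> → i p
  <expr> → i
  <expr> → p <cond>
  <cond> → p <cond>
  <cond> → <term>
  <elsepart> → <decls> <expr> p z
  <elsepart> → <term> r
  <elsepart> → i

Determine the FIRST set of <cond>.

<cond> → p <cond> contributes {p}.
From <cond> → <term>: add FIRST(<term>) = { h, i, p, z }.
Union: FIRST(<cond>) = { h, i, p, z }.

{ h, i, p, z }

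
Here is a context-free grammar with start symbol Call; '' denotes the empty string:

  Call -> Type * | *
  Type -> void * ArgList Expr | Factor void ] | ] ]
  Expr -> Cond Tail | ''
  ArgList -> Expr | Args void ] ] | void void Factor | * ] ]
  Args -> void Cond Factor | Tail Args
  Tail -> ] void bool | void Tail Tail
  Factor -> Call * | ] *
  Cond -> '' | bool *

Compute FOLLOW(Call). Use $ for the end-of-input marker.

Call is the start symbol, so $ ∈ FOLLOW(Call).
In Factor -> Call *: add FIRST(*) = { * }.
Union: FOLLOW(Call) = { $, * }.

{ $, * }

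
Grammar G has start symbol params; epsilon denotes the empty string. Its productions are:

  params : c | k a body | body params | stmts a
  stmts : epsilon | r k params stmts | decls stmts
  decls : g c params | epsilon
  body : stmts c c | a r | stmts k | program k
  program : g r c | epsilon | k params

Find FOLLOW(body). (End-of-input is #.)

In params : k a body: body is at the end, add FOLLOW(params) = { #, a, c, g, k, r }.
In params : body params: add FIRST(params) = { a, c, g, k, r }.
Union: FOLLOW(body) = { #, a, c, g, k, r }.

{ #, a, c, g, k, r }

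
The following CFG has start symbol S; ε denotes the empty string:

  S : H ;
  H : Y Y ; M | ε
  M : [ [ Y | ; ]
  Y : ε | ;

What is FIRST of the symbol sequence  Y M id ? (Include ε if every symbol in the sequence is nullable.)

Add FIRST(Y)\{ε} = { ; }; Y is nullable, continue.
Add FIRST(M) = { ;, [ }; M is not nullable, stop.

{ ;, [ }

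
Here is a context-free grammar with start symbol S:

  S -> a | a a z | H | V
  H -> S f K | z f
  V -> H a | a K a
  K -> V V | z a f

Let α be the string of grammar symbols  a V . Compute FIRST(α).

a is a terminal; add {a} and stop.

{ a }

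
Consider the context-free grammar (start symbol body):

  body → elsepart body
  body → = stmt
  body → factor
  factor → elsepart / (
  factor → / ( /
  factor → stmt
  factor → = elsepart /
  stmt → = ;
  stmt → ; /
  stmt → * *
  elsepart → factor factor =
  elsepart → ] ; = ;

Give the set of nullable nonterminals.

No nonterminal has an empty production or an RHS whose symbols are all nullable.

{ } (none)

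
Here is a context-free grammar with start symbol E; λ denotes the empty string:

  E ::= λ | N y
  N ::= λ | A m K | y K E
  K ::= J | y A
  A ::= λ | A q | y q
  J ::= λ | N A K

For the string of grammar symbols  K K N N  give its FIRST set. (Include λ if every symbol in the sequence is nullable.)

{ m, q, y, λ }

Add FIRST(K)\{λ} = { m, q, y }; K is nullable, continue.
Add FIRST(K)\{λ} = { m, q, y }; K is nullable, continue.
Add FIRST(N)\{λ} = { m, q, y }; N is nullable, continue.
Add FIRST(N)\{λ} = { m, q, y }; N is nullable, continue.
Every symbol is nullable, so include λ.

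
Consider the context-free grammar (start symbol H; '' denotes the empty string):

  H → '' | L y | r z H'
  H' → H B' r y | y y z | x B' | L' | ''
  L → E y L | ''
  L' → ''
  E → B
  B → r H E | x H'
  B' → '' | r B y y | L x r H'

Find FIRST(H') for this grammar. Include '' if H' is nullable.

From H' → H B' r y: H, B' nullable, take FIRST(H) ∪ FIRST(B') ∪ {r} = { r, x, y }.
H' → y y z contributes {y}.
H' → x B' contributes {x}.
From H' → L': add FIRST(L') = { '' } (including '' since L' is nullable).
H' → '' contributes ''.
Union: FIRST(H') = { r, x, y, '' }.

{ r, x, y, '' }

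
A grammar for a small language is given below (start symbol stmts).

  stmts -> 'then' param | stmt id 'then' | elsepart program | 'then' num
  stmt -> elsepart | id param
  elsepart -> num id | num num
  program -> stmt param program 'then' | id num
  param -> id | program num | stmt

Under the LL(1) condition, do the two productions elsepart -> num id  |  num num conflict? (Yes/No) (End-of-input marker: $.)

Yes

FIRST(num id) = { num } and FIRST(num num) = { num }.
Both contain num, so the two alternatives are not disjoint — LL(1) conflict.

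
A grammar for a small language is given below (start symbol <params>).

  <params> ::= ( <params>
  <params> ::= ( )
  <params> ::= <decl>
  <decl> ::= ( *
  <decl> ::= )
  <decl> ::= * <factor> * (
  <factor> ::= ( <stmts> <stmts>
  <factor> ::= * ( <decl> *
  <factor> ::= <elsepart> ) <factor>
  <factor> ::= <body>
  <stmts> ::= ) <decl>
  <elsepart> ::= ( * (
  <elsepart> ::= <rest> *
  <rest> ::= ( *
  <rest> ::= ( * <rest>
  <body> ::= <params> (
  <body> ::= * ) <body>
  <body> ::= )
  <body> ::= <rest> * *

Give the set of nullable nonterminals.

No nonterminal has an empty production or an RHS whose symbols are all nullable.

{ } (none)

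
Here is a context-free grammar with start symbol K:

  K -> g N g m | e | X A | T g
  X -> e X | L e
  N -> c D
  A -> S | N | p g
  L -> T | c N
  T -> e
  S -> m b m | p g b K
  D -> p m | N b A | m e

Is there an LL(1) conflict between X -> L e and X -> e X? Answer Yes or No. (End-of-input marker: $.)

Yes

FIRST(L e) = { c, e } and FIRST(e X) = { e }.
Both contain e, so the two alternatives are not disjoint — LL(1) conflict.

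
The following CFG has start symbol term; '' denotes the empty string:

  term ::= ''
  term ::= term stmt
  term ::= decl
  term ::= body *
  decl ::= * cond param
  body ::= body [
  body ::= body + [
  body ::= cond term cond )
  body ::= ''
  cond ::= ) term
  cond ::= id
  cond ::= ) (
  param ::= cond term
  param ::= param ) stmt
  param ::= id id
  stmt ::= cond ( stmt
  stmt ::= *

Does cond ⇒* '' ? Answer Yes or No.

Nullable nonterminals: body, term.
No production of cond has an RHS whose symbols are all nullable, so cond is not nullable.

No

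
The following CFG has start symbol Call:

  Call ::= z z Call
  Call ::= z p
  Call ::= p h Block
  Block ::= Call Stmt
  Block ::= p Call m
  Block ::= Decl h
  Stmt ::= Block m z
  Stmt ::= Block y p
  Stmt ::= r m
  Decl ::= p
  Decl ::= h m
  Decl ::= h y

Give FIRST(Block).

{ h, p, z }

From Block ::= Call Stmt: add FIRST(Call) = { p, z }.
Block ::= p Call m contributes {p}.
From Block ::= Decl h: add FIRST(Decl) = { h, p }.
Union: FIRST(Block) = { h, p, z }.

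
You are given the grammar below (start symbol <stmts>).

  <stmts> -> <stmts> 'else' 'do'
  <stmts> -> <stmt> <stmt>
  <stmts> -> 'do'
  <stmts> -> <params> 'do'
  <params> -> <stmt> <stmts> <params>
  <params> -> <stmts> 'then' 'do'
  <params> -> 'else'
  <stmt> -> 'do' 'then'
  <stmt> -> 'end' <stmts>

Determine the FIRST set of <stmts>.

{ 'do', 'else', 'end' }

From <stmts> -> <stmts> 'else' 'do': add FIRST(<stmts>) = { 'do', 'else', 'end' }.
From <stmts> -> <stmt> <stmt>: add FIRST(<stmt>) = { 'do', 'end' }.
<stmts> -> 'do' contributes {'do'}.
From <stmts> -> <params> 'do': add FIRST(<params>) = { 'do', 'else', 'end' }.
Union: FIRST(<stmts>) = { 'do', 'else', 'end' }.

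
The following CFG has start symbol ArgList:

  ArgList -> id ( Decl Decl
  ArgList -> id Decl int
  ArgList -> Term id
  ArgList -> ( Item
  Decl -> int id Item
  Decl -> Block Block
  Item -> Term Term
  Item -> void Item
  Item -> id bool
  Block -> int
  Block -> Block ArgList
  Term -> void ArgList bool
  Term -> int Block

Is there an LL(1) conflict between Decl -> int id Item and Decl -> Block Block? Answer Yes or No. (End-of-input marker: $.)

Yes

FIRST(int id Item) = { int } and FIRST(Block Block) = { int }.
Both contain int, so the two alternatives are not disjoint — LL(1) conflict.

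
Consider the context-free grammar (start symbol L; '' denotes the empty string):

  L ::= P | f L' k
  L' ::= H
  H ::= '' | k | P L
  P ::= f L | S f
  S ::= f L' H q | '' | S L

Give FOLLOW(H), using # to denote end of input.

In L' ::= H: H is at the end, add FOLLOW(L') = { f, k, q }.
In S ::= f L' H q: add FIRST(q) = { q }.
Union: FOLLOW(H) = { f, k, q }.

{ f, k, q }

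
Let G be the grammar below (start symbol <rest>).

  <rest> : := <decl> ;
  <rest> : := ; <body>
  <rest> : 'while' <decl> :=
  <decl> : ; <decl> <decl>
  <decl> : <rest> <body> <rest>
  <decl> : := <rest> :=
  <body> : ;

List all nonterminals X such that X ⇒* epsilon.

No nonterminal has an empty production or an RHS whose symbols are all nullable.

{ } (none)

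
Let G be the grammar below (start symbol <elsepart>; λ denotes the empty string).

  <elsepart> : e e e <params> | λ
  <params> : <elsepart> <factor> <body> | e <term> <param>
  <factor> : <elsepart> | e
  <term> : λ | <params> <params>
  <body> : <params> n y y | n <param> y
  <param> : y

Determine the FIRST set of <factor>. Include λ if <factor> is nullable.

{ e, λ }

From <factor> : <elsepart>: add FIRST(<elsepart>) = { e, λ } (including λ since <elsepart> is nullable).
<factor> : e contributes {e}.
Union: FIRST(<factor>) = { e, λ }.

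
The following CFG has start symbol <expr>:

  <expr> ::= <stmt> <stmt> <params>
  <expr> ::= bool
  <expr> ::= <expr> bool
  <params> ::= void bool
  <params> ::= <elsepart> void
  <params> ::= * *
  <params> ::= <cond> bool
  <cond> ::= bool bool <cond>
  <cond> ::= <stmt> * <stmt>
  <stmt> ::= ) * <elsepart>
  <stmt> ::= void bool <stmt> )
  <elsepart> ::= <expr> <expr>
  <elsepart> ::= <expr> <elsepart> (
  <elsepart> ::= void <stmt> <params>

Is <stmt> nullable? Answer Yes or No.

No nonterminal in this grammar is nullable.
No production of <stmt> has an RHS whose symbols are all nullable, so <stmt> is not nullable.

No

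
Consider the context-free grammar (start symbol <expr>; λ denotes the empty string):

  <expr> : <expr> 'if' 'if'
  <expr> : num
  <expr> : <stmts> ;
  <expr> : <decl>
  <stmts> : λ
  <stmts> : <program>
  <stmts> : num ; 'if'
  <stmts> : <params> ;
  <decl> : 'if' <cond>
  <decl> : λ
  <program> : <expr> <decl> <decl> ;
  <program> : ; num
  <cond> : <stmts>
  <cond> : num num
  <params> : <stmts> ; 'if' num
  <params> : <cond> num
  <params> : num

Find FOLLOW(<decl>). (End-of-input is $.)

In <expr> : <decl>: <decl> is at the end, add FOLLOW(<expr>) = { $, 'if', ; }.
In <program> : <expr> <decl> <decl> ;: add FIRST(<decl> ;) = { 'if', ; }.
In <program> : <expr> <decl> <decl> ;: add FIRST(;) = { ; }.
Union: FOLLOW(<decl>) = { $, 'if', ; }.

{ $, 'if', ; }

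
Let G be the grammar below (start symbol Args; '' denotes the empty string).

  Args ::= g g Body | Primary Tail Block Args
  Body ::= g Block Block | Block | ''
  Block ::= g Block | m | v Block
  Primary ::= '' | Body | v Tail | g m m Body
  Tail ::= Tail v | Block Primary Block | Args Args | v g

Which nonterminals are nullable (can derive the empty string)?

{ Body, Primary }

Directly nullable (have an ''-production): Body, Primary.
No other nonterminal has a production whose RHS symbols are all nullable.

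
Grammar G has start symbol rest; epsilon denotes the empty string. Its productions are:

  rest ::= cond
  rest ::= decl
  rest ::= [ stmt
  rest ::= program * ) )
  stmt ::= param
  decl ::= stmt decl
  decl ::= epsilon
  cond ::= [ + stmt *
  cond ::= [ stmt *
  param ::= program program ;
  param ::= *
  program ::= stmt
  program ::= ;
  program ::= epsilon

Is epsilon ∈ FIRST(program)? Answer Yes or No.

Yes

program has an epsilon-production, so program ⇒ epsilon.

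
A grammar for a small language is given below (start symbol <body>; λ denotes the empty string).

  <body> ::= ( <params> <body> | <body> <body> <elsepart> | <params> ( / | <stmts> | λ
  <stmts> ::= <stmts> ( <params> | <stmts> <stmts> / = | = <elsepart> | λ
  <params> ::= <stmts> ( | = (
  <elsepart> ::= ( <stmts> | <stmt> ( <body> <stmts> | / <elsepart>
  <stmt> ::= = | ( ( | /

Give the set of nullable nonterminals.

{ <body>, <stmts> }

Directly nullable (have an λ-production): <body>, <stmts>.
No other nonterminal has a production whose RHS symbols are all nullable.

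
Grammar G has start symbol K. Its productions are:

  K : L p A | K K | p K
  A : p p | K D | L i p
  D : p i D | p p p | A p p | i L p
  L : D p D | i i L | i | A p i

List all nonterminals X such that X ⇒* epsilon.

No nonterminal has an empty production or an RHS whose symbols are all nullable.

{ } (none)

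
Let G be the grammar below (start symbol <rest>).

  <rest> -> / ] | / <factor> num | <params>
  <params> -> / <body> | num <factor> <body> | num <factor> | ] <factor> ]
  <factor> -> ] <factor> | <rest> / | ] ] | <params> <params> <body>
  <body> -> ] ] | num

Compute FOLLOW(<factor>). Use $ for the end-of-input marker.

In <rest> -> / <factor> num: add FIRST(num) = { num }.
In <params> -> num <factor> <body>: add FIRST(<body>) = { ], num }.
In <params> -> num <factor>: <factor> is at the end, add FOLLOW(<params>) = { $, /, ], num }.
In <params> -> ] <factor> ]: add FIRST(]) = { ] }.
In <factor> -> ] <factor>: <factor> is at the end, add FOLLOW(<factor>) = { $, /, ], num }.
Union: FOLLOW(<factor>) = { $, /, ], num }.

{ $, /, ], num }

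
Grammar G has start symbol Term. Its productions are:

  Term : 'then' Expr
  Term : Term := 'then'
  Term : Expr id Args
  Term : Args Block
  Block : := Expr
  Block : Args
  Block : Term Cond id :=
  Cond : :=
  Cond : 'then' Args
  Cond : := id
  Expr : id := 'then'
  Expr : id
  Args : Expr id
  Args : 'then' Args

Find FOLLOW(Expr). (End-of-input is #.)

{ #, 'then', :=, id }

In Term : 'then' Expr: Expr is at the end, add FOLLOW(Term) = { #, 'then', := }.
In Term : Expr id Args: add FIRST(id Args) = { id }.
In Block : := Expr: Expr is at the end, add FOLLOW(Block) = { #, 'then', := }.
In Args : Expr id: add FIRST(id) = { id }.
Union: FOLLOW(Expr) = { #, 'then', :=, id }.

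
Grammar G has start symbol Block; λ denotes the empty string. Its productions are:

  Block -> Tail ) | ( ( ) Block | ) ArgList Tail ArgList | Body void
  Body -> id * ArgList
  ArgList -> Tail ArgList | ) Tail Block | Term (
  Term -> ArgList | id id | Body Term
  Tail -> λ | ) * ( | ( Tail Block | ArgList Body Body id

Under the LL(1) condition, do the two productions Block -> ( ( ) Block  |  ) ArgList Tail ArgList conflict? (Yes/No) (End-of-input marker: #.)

FIRST(( ( ) Block) = { ( } and FIRST() ArgList Tail ArgList) = { ) }.
The FIRST sets are disjoint and neither alternative is nullable — no conflict.

No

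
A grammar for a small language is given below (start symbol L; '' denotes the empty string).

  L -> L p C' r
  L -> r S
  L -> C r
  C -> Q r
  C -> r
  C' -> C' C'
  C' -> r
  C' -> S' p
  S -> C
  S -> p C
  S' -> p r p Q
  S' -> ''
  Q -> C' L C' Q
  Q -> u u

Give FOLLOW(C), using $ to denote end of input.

In L -> C r: add FIRST(r) = { r }.
In S -> C: C is at the end, add FOLLOW(S) = { $, p, r }.
In S -> p C: C is at the end, add FOLLOW(S) = { $, p, r }.
Union: FOLLOW(C) = { $, p, r }.

{ $, p, r }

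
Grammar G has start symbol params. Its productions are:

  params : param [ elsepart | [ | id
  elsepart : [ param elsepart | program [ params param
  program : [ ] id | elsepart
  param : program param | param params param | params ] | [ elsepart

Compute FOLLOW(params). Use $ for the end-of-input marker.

params is the start symbol, so $ ∈ FOLLOW(params).
In elsepart : program [ params param: add FIRST(param) = { [, id }.
In param : param params param: add FIRST(param) = { [, id }.
In param : params ]: add FIRST(]) = { ] }.
Union: FOLLOW(params) = { $, [, ], id }.

{ $, [, ], id }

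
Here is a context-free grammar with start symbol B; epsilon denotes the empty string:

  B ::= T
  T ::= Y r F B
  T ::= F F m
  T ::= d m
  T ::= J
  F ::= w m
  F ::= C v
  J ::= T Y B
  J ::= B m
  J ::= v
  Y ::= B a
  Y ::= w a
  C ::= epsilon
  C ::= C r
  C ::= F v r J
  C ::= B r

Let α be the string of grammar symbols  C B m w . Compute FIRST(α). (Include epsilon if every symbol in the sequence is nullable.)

Add FIRST(C)\{epsilon} = { d, r, v, w }; C is nullable, continue.
Add FIRST(B) = { d, r, v, w }; B is not nullable, stop.

{ d, r, v, w }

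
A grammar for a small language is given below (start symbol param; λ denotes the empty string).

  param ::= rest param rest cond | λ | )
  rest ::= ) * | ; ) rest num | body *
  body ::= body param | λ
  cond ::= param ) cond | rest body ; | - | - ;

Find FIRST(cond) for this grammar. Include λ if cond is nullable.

From cond ::= param ) cond: param nullable, take FIRST(param) ∪ {)} = { ), *, ; }.
From cond ::= rest body ;: add FIRST(rest) = { ), *, ; }.
cond ::= - contributes {-}.
cond ::= - ; contributes {-}.
Union: FIRST(cond) = { ), *, -, ; }.

{ ), *, -, ; }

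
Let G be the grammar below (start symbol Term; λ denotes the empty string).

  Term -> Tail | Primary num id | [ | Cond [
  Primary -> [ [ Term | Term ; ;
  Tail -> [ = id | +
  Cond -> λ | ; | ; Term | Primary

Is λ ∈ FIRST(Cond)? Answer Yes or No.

Cond has an λ-production, so Cond ⇒ λ.

Yes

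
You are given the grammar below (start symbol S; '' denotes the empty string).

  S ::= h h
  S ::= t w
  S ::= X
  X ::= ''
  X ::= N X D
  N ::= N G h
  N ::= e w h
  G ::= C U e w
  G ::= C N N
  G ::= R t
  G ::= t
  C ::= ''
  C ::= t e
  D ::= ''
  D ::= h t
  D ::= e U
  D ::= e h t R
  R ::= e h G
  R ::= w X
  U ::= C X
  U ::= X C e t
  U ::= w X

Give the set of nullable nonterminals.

Directly nullable (have an ''-production): X, C, D.
S ::= X with every symbol nullable, so S is nullable.
U ::= C X with every symbol nullable, so U is nullable.
No other nonterminal has a production whose RHS symbols are all nullable.

{ C, D, S, U, X }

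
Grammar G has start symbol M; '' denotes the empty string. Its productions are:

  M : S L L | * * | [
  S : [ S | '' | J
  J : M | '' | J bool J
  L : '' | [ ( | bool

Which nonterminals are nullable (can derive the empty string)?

Directly nullable (have an ''-production): S, J, L.
M : S L L with every symbol nullable, so M is nullable.

{ J, L, M, S }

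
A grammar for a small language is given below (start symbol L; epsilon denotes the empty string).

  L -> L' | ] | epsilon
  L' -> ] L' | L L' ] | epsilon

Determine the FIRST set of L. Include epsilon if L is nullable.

{ ], epsilon }

From L -> L': add FIRST(L') = { ], epsilon } (including epsilon since L' is nullable).
L -> ] contributes {]}.
L -> epsilon contributes epsilon.
Union: FIRST(L) = { ], epsilon }.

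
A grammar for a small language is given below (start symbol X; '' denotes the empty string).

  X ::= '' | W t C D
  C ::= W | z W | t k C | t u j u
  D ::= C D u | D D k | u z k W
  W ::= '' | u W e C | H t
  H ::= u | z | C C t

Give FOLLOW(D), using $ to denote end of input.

{ $, k, t, u, z }

In X ::= W t C D: D is at the end, add FOLLOW(X) = { $ }.
In D ::= C D u: add FIRST(u) = { u }.
In D ::= D D k: add FIRST(D k) = { t, u, z }.
In D ::= D D k: add FIRST(k) = { k }.
Union: FOLLOW(D) = { $, k, t, u, z }.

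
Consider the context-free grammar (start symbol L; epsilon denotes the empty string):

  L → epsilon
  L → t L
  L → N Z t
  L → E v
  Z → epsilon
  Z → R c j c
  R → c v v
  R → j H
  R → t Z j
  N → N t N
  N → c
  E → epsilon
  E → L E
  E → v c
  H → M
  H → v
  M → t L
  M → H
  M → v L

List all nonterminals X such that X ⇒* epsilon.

Directly nullable (have an epsilon-production): L, Z, E.
No other nonterminal has a production whose RHS symbols are all nullable.

{ E, L, Z }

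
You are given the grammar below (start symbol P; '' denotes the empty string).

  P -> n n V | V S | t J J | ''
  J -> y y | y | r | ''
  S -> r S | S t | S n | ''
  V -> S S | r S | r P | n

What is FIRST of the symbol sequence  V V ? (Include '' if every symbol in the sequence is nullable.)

{ n, r, t, '' }

Add FIRST(V)\{''} = { n, r, t }; V is nullable, continue.
Add FIRST(V)\{''} = { n, r, t }; V is nullable, continue.
Every symbol is nullable, so include ''.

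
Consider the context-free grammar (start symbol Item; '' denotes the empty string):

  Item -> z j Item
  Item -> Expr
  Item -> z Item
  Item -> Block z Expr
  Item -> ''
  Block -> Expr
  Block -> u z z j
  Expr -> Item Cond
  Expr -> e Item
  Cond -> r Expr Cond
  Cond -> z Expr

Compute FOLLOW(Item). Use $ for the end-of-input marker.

{ $, r, z }

Item is the start symbol, so $ ∈ FOLLOW(Item).
In Item -> z j Item: Item is at the end, add FOLLOW(Item) = { $, r, z }.
In Item -> z Item: Item is at the end, add FOLLOW(Item) = { $, r, z }.
In Expr -> Item Cond: add FIRST(Cond) = { r, z }.
In Expr -> e Item: Item is at the end, add FOLLOW(Expr) = { $, r, z }.
Union: FOLLOW(Item) = { $, r, z }.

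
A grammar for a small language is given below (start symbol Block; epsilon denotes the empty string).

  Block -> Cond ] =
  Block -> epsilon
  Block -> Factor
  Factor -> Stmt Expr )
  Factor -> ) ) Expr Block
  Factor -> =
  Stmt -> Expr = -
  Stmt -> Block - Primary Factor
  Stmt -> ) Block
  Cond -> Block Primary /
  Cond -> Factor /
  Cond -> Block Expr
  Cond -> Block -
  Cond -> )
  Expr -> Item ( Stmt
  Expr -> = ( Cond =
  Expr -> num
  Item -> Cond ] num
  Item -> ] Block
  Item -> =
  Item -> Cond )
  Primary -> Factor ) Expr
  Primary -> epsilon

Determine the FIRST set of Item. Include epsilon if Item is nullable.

{ ), -, /, =, ], num }

From Item -> Cond ] num: add FIRST(Cond) = { ), -, /, =, ], num }.
Item -> ] Block contributes {]}.
Item -> = contributes {=}.
From Item -> Cond ): add FIRST(Cond) = { ), -, /, =, ], num }.
Union: FIRST(Item) = { ), -, /, =, ], num }.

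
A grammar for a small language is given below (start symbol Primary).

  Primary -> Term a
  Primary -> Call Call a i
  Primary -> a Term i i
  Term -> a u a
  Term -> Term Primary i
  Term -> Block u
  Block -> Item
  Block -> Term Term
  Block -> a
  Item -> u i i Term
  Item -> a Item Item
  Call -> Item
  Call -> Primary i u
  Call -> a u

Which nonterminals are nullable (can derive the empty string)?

No nonterminal has an empty production or an RHS whose symbols are all nullable.

{ } (none)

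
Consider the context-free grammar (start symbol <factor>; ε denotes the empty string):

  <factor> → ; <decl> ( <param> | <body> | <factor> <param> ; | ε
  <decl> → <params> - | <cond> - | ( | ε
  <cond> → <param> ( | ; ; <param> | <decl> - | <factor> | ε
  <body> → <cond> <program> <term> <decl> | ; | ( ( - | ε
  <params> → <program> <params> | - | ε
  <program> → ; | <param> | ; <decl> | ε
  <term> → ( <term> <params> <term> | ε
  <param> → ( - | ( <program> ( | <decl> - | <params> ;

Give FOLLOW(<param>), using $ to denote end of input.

In <factor> → ; <decl> ( <param>: <param> is at the end, add FOLLOW(<factor>) = { $, (, -, ; }.
In <factor> → <factor> <param> ;: add FIRST(;) = { ; }.
In <cond> → <param> (: add FIRST(() = { ( }.
In <cond> → ; ; <param>: <param> is at the end, add FOLLOW(<cond>) = { $, (, -, ; }.
In <program> → <param>: <param> is at the end, add FOLLOW(<program>) = { $, (, -, ; }.
Union: FOLLOW(<param>) = { $, (, -, ; }.

{ $, (, -, ; }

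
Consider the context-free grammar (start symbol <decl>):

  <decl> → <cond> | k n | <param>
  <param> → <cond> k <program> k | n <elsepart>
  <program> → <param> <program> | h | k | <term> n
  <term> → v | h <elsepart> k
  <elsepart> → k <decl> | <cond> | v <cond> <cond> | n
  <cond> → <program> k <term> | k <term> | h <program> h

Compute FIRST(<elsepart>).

<elsepart> → k <decl> contributes {k}.
From <elsepart> → <cond>: add FIRST(<cond>) = { h, k, n, v }.
<elsepart> → v <cond> <cond> contributes {v}.
<elsepart> → n contributes {n}.
Union: FIRST(<elsepart>) = { h, k, n, v }.

{ h, k, n, v }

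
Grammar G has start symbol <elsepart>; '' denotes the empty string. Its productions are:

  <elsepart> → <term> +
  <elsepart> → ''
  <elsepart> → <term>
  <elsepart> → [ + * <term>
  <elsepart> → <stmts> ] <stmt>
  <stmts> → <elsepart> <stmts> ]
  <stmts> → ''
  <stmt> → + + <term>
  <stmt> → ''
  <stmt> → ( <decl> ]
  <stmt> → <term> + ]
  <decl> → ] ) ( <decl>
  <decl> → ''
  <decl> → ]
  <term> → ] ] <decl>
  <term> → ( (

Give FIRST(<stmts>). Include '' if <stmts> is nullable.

{ (, [, ], '' }

From <stmts> → <elsepart> <stmts> ]: <elsepart>, <stmts> nullable, take FIRST(<elsepart>) ∪ FIRST(<stmts>) ∪ {]} = { (, [, ] }.
<stmts> → '' contributes ''.
Union: FIRST(<stmts>) = { (, [, ], '' }.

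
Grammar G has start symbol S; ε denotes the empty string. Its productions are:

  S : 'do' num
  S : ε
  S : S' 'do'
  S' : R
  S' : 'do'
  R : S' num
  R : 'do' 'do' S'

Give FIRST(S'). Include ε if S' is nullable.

From S' : R: add FIRST(R) = { 'do' }.
S' : 'do' contributes {'do'}.
Union: FIRST(S') = { 'do' }.

{ 'do' }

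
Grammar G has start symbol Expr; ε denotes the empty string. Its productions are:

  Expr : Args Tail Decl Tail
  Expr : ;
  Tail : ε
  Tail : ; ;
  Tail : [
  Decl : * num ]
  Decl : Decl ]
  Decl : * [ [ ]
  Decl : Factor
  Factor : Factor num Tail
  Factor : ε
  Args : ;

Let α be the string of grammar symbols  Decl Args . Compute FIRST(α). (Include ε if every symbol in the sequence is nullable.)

{ *, ;, ], num }

Add FIRST(Decl)\{ε} = { *, ], num }; Decl is nullable, continue.
Add FIRST(Args) = { ; }; Args is not nullable, stop.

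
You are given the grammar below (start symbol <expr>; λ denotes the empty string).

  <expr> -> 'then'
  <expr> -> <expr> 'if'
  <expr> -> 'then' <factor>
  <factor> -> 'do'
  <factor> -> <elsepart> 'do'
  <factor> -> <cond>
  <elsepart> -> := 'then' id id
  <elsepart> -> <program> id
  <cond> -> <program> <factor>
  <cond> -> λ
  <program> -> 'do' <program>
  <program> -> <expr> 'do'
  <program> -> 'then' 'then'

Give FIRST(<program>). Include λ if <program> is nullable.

<program> -> 'do' <program> contributes {'do'}.
From <program> -> <expr> 'do': add FIRST(<expr>) = { 'then' }.
<program> -> 'then' 'then' contributes {'then'}.
Union: FIRST(<program>) = { 'do', 'then' }.

{ 'do', 'then' }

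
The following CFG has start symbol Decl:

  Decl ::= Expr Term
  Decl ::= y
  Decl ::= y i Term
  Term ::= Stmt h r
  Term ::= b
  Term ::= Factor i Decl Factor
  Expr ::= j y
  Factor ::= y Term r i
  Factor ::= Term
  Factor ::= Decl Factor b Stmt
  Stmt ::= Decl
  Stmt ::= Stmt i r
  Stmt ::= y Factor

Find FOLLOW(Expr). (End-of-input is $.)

In Decl ::= Expr Term: add FIRST(Term) = { b, j, y }.
Union: FOLLOW(Expr) = { b, j, y }.

{ b, j, y }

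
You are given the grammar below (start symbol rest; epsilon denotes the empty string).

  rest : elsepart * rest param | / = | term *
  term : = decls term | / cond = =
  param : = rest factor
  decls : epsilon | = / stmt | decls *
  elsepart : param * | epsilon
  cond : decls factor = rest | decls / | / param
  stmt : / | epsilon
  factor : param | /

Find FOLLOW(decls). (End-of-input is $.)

{ *, /, = }

In term : = decls term: add FIRST(term) = { /, = }.
In decls : decls *: add FIRST(*) = { * }.
In cond : decls factor = rest: add FIRST(factor = rest) = { /, = }.
In cond : decls /: add FIRST(/) = { / }.
Union: FOLLOW(decls) = { *, /, = }.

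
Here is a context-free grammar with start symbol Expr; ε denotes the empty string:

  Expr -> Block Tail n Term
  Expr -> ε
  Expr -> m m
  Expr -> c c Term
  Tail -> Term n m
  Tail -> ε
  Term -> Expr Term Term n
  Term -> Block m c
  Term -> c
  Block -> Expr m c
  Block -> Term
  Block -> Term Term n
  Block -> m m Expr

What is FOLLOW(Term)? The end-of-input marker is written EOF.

{ EOF, c, m, n }

In Expr -> Block Tail n Term: Term is at the end, add FOLLOW(Expr) = { EOF, c, m, n }.
In Expr -> c c Term: Term is at the end, add FOLLOW(Expr) = { EOF, c, m, n }.
In Tail -> Term n m: add FIRST(n m) = { n }.
In Term -> Expr Term Term n: add FIRST(Term n) = { c, m }.
In Term -> Expr Term Term n: add FIRST(n) = { n }.
In Block -> Term: Term is at the end, add FOLLOW(Block) = { c, m, n }.
In Block -> Term Term n: add FIRST(Term n) = { c, m }.
In Block -> Term Term n: add FIRST(n) = { n }.
Union: FOLLOW(Term) = { EOF, c, m, n }.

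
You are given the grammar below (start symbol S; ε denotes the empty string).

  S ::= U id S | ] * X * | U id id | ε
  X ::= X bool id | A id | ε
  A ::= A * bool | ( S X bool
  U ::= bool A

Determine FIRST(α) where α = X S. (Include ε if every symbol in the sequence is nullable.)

{ (, ], bool, ε }

Add FIRST(X)\{ε} = { (, bool }; X is nullable, continue.
Add FIRST(S)\{ε} = { ], bool }; S is nullable, continue.
Every symbol is nullable, so include ε.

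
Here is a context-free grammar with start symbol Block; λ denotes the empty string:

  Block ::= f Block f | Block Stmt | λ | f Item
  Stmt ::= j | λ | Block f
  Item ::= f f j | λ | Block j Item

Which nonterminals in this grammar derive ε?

{ Block, Item, Stmt }

Directly nullable (have an λ-production): Block, Stmt, Item.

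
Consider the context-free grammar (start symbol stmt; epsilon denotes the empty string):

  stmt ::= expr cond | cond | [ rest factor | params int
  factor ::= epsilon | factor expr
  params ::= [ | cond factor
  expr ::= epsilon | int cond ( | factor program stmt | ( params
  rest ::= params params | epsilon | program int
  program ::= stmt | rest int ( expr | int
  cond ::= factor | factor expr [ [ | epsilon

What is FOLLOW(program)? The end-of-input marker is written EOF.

{ EOF, (, [, int }

In expr ::= factor program stmt: add FIRST(stmt)\{epsilon} = { (, [, int }.
  Since stmt is nullable, also add FOLLOW(expr) = { EOF, (, [, int }.
In rest ::= program int: add FIRST(int) = { int }.
Union: FOLLOW(program) = { EOF, (, [, int }.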